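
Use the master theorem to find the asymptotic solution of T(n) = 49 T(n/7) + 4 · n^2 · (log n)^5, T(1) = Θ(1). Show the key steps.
T(n) = Θ(n^2 · (log n)^6)

Here log_7 49 = 2 and f(n) = 4 · n^2 · (log n)^5 = Θ(n^(log_7 49) · (log n)^5). This is the extended Case 2 of the master theorem (f matches the critical exponent up to log factors), giving T(n) = Θ(n^(log_7 49) · (log n)^(5+1)) = Θ(n^2 · (log n)^6).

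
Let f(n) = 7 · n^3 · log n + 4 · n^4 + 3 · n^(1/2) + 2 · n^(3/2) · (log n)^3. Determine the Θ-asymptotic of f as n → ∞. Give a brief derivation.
f(n) ∈ Θ(n^4)

Compare the terms by growth order. For large n, n^a · (log n)^b dominates n^a' · (log n)^b' iff a > a', or (a = a' and b > b'). Ranking the 4 terms shows the dominant one is 4 · n^4. Hence f(n) ∈ Θ(n^4).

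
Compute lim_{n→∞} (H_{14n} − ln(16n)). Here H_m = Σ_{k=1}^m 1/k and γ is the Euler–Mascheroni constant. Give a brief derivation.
lim = ln(7/8) + γ

By Euler-Maclaurin, H_m = ln m + γ + O(1/m). So
  H_{14n} − ln(16n) = ln(14n) + γ − ln(16n) + O(1/n)
                       = ln(14/16) + γ + O(1/n).
Hence the limit is ln(14/16) + γ (= ln(7/8)).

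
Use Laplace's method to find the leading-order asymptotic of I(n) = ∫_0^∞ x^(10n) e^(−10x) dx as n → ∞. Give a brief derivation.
I(n) ~ (sqrt(2π·10n) / 10) · (10n/(10e))^(10n)

Write the integrand as exp(10n ln x − 10x) and set f(x) = 10n ln x − 10x. Then f'(x) = 10n/x − 10 = 0 at x* = 10n/10, and f''(x*) = −10n/x*^2 = −10^2/(10n). Laplace's method (interior maximum) gives
  I(n) ~ e^(f(x*)) · sqrt(2π / |f''(x*)|)
        = exp(10n ln(10n/10) − 10n) · sqrt(2π · 10n / 10^2)
        = (10n/10)^(10n) e^(−10n) · sqrt(2π·10n) / 10
        = (sqrt(2π·10n) / 10) · (10n/(10e))^(10n).
This matches Γ(10n+1)/10^(10n+1) with Stirling applied to Γ.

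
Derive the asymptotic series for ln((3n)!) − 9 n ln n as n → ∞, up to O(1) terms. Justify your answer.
ln((3n)!) − 9 n ln n = −6 n ln n + 3(ln 3 − 1) n + (1/2) ln(2π·3n) + O(1/n)

Stirling: ln((3n)!) = 3n ln(3n) − 3n + (1/2) ln(2π·3n) + O(1/n).
Expand 3n ln(3n) = 3n (ln n + ln 3) = 3n ln n + 3n ln 3.
Subtract 9n ln n: leading term is (3 − 9) n ln n = −6 n ln n. The next term is 3n ln 3 − 3n = 3(ln 3 − 1) n. Then the (1/2) ln(2π·3n) correction.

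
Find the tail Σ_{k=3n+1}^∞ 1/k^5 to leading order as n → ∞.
Σ_{k>3n} 1/k^5 ~ 1/(4 · (3n)^4)

Compare to the integral: ∫_{3n}^∞ x^(−5) dx = [−x^(−4)/4]_{3n}^∞ = 1/((5−1)·(3n)^4). Euler-Maclaurin then gives
  Σ_{k>3n} 1/k^5 = ∫_{3n}^∞ dx/x^5 − 1/(2·(3n)^5) + O(1/(3n)^6).
(Equivalently this is ζ(5) − Σ_{k≤3n} 1/k^5.)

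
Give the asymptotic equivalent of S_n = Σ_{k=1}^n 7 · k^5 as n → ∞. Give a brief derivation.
S_n ~ 7 · n^6 / 6

By integral comparison (Euler-Maclaurin), Σ_{k=1}^n 7 · k^5 = 7 · ∫_0^n x^5 dx + O(n^5) = 7 · n^6/6 + O(n^5). (Equivalently, Faulhaber's formula gives the same leading term.)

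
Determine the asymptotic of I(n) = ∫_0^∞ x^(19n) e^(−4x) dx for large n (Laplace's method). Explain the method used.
I(n) ~ (sqrt(2π·19n) / 4) · (19n/(4e))^(19n)

Write the integrand as exp(19n ln x − 4x) and set f(x) = 19n ln x − 4x. Then f'(x) = 19n/x − 4 = 0 at x* = 19n/4, and f''(x*) = −19n/x*^2 = −4^2/(19n). Laplace's method (interior maximum) gives
  I(n) ~ e^(f(x*)) · sqrt(2π / |f''(x*)|)
        = exp(19n ln(19n/4) − 19n) · sqrt(2π · 19n / 4^2)
        = (19n/4)^(19n) e^(−19n) · sqrt(2π·19n) / 4
        = (sqrt(2π·19n) / 4) · (19n/(4e))^(19n).
This matches Γ(19n+1)/4^(19n+1) with Stirling applied to Γ.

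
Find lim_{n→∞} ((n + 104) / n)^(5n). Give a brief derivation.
lim = e^520

Rewrite as (1 + 104/n)^(5n). By the standard limit (1 + x/n)^n → e^x, we have (1 + 104/n)^n → e^104, and raising to the 5th power gives e^520.
More precisely, ln[(1 + 104/n)^(5n)] = 5n · ln(1 + 104/n) = 5n · (104/n + O(1/n^2)) = 520 + O(1/n) → 520.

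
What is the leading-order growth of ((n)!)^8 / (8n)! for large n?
((n)!)^8/(8n)! ~ ((2π·n)^(7/2) / sqrt(8)) · 8^(−8·n)  →  0

Write N = n. Stirling: N! ~ sqrt(2π N)(N/e)^N and (8N)! ~ sqrt(2π·8N)·(8N/e)^(8N).
  (N!)^8/(8N)! ~ (2π N)^(8/2) (N/e)^(8N) / [sqrt(2π·8N) (8N/e)^(8N)]
     = (2π N)^(8/2) / sqrt(2π·8N) · (N/(8N))^(8N)
     = (2π N)^((8−1)/2) / sqrt(8) · 8^(−8N).
Since 8^8 > 1, the factor 8^(−8N) decays exponentially, so the ratio → 0. Substituting N = n gives the stated form.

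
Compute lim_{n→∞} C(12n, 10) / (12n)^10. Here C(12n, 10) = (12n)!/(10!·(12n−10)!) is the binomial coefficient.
lim = 1/10! = 1/3628800

With N = 12n → ∞: C(N, 10) / N^10 = [N(N−1)…(N−9)] / (10! · N^10) = (1/10!) · 1 · (1 − 1/(12n)) · … · (1 − 9/(12n)). Each factor → 1 as N → ∞, so the limit is 1/10! = 1/3628800.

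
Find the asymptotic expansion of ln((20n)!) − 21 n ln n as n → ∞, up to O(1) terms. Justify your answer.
ln((20n)!) − 21 n ln n = −n ln n + 20(ln 20 − 1) n + (1/2) ln(2π·20n) + O(1/n)

Stirling: ln((20n)!) = 20n ln(20n) − 20n + (1/2) ln(2π·20n) + O(1/n).
Expand 20n ln(20n) = 20n (ln n + ln 20) = 20n ln n + 20n ln 20.
Subtract 21n ln n: leading term is (20 − 21) n ln n = −n ln n. The next term is 20n ln 20 − 20n = 20(ln 20 − 1) n. Then the (1/2) ln(2π·20n) correction.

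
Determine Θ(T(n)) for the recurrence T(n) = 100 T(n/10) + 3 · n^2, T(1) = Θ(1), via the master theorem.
T(n) = Θ(n^2 log n)

log_10 100 = 2, and f(n) = 3 · n^2 = Θ(n^(log_10 100)). This is Case 2 of the master theorem: T(n) = Θ(f(n) · log n) = Θ(n^2 log n).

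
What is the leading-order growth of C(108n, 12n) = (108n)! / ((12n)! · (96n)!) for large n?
C(108n, 12n) ~ (387420489/16777216)^(12n) · sqrt(9/(16π·12n))

Write N = 12n. Apply Stirling to each factorial:
  (9N)! ~ sqrt(2π·9N) · (9N/e)^(9N),
  N! ~ sqrt(2π N) · (N/e)^N,
  (8N)! ~ sqrt(2π·8N) · (8N/e)^(8N).
The exponential factors combine to (9N)^(9N) / (N^N · (8N)^(8N)) = 9^(9N)/8^(8N) = (9^9/8^8)^N = (387420489/16777216)^N.
The square-root prefactors combine to sqrt(2π·9N) / (sqrt(2π N)·sqrt(2π·8N)) = sqrt(9 / (2π·8·N)) = sqrt(9/(16π·12n)).
Substituting N = 12n: C(108n, 12n) ~ (387420489/16777216)^(12n) · sqrt(9/(16π·12n)).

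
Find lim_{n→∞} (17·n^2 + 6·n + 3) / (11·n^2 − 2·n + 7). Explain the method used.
lim = 17/11

For large n the leading n^2 terms dominate both numerator and denominator. Dividing top and bottom by n^2, every other term tends to 0, leaving 17/11.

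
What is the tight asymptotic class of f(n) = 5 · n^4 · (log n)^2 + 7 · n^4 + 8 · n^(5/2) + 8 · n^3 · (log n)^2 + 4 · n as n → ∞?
f(n) ∈ Θ(n^4 · (log n)^2)

Compare the terms by growth order. For large n, n^a · (log n)^b dominates n^a' · (log n)^b' iff a > a', or (a = a' and b > b'). Ranking the 5 terms shows the dominant one is 5 · n^4 · (log n)^2. Hence f(n) ∈ Θ(n^4 · (log n)^2).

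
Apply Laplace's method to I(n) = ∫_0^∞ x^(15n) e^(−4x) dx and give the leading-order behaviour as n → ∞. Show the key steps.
I(n) ~ (sqrt(2π·15n) / 4) · (15n/(4e))^(15n)

Write the integrand as exp(15n ln x − 4x) and set f(x) = 15n ln x − 4x. Then f'(x) = 15n/x − 4 = 0 at x* = 15n/4, and f''(x*) = −15n/x*^2 = −4^2/(15n). Laplace's method (interior maximum) gives
  I(n) ~ e^(f(x*)) · sqrt(2π / |f''(x*)|)
        = exp(15n ln(15n/4) − 15n) · sqrt(2π · 15n / 4^2)
        = (15n/4)^(15n) e^(−15n) · sqrt(2π·15n) / 4
        = (sqrt(2π·15n) / 4) · (15n/(4e))^(15n).
This matches Γ(15n+1)/4^(15n+1) with Stirling applied to Γ.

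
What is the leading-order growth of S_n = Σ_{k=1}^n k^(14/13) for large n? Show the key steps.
S_n ~ (13/27) · n^(27/13)

Integral comparison: Σ_{k=1}^n k^(14/13) = ∫_0^n x^(14/13) dx + O(n^(14/13)). The integral is n^(1 + 14/13) / (1 + 14/13) = n^((14+13)/13) / ((14+13)/13) = (13/27) · n^(27/13).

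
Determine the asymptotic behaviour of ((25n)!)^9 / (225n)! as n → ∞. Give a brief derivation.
((25n)!)^9/(225n)! ~ ((2π·25n)^(8/2) / 3) · 9^(−9·25n)  →  0

Write N = 25n. Stirling: N! ~ sqrt(2π N)(N/e)^N and (9N)! ~ sqrt(2π·9N)·(9N/e)^(9N).
  (N!)^9/(9N)! ~ (2π N)^(9/2) (N/e)^(9N) / [sqrt(2π·9N) (9N/e)^(9N)]
     = (2π N)^(9/2) / sqrt(2π·9N) · (N/(9N))^(9N)
     = (2π N)^((9−1)/2) / 3 · 9^(−9N).
Since 9^9 > 1, the factor 9^(−9N) decays exponentially, so the ratio → 0. Substituting N = 25n gives the stated form.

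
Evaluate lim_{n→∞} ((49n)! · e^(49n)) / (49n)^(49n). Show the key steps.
lim = ∞

Stirling: (49n)! ~ sqrt(2π·49n) · (49n/e)^(49n). Hence
  (49n)! · e^(49n) / (49n)^(49n) ~ sqrt(2π·49n) = sqrt(2π·49) · sqrt(n) → ∞.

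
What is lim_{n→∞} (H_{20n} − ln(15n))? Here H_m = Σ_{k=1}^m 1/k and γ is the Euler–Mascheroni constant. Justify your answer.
lim = ln(4/3) + γ

By Euler-Maclaurin, H_m = ln m + γ + O(1/m). So
  H_{20n} − ln(15n) = ln(20n) + γ − ln(15n) + O(1/n)
                       = ln(20/15) + γ + O(1/n).
Hence the limit is ln(20/15) + γ (= ln(4/3)).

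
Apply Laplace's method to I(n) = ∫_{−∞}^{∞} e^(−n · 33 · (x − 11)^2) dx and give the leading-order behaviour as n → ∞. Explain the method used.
I(n) = sqrt(π/(33n))

Here φ(x) = 33 · (x − 11)^2 has its unique minimum at x* = 11 with φ(x*) = 0 and φ''(x*) = 66. Laplace's method gives
  I(n) ~ e^(−n φ(x*)) · sqrt(2π / (n · φ''(x*))) = sqrt(2π / (66n)) = sqrt(π/(33n)).
This is exact: substituting u = (x − 11)·sqrt(33n) gives I(n) = (1/sqrt(33n)) ∫_{−∞}^{∞} e^(−u^2) du = sqrt(π/(33n)).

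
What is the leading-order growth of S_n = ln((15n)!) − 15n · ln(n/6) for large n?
S_n ~ 15n · (ln 90 − 1) + O(ln n)

Stirling: ln((15n)!) = 15n ln(15n) − 15n + O(ln n).
  S_n = 15n ln(15n) − 15n − 15n ln(n/6) + O(ln n)
      = 15n ln(15n) − 15n ln n + 15n ln 6 − 15n + O(ln n)
      = 15n ln 15 + 15n ln 6 − 15n + O(ln n)
      = 15n (ln 90 − 1) + O(ln n).
Numerically ln(90) − 1 ≈ 3.4998.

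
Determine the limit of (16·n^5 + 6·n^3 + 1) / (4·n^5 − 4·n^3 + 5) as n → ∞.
lim = 16/4 = 4

For large n the leading n^5 terms dominate both numerator and denominator. Dividing top and bottom by n^5, every other term tends to 0, leaving 16/4 = 4.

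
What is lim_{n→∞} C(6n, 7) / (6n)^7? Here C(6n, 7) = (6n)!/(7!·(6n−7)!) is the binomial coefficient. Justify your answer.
lim = 1/7! = 1/5040

With N = 6n → ∞: C(N, 7) / N^7 = [N(N−1)…(N−6)] / (7! · N^7) = (1/7!) · 1 · (1 − 1/(6n)) · … · (1 − 6/(6n)). Each factor → 1 as N → ∞, so the limit is 1/7! = 1/5040.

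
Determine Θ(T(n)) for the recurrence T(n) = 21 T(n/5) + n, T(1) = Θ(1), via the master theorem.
T(n) = Θ(n^(log_5 21))

Master theorem: compare f(n) = n to n^(log_5 21) where log_5 21 ≈ 1.892. Since 1 < log_5 21, we have f(n) = O(n^(log_5 21 − ε)) for some ε > 0 — Case 1. Hence T(n) = Θ(n^(log_5 21)).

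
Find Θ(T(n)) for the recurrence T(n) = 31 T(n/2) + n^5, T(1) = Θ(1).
T(n) = Θ(n^5)

log_2 31 ≈ 4.954. f(n) = n^5 dominates n^(log_2 31) since 5 > 4.954, and the regularity condition a·f(n/b) = 31·(n/2)^5 = (31/32)·n^5 ≤ c·f(n) holds with c = 31/32 ≈ 0.969 < 1. So this is Case 3: T(n) = Θ(f(n)) = Θ(n^5).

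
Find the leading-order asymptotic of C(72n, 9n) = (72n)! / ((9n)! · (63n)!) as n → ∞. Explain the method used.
C(72n, 9n) ~ (16777216/823543)^(9n) · sqrt(4/(7π·9n))

Write N = 9n. Apply Stirling to each factorial:
  (8N)! ~ sqrt(2π·8N) · (8N/e)^(8N),
  N! ~ sqrt(2π N) · (N/e)^N,
  (7N)! ~ sqrt(2π·7N) · (7N/e)^(7N).
The exponential factors combine to (8N)^(8N) / (N^N · (7N)^(7N)) = 8^(8N)/7^(7N) = (8^8/7^7)^N = (16777216/823543)^N.
The square-root prefactors combine to sqrt(2π·8N) / (sqrt(2π N)·sqrt(2π·7N)) = sqrt(8 / (2π·7·N)) = sqrt(4/(7π·9n)).
Substituting N = 9n: C(72n, 9n) ~ (16777216/823543)^(9n) · sqrt(4/(7π·9n)).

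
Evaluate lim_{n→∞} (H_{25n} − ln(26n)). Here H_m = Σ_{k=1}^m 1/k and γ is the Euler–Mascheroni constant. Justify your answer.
lim = ln(25/26) + γ

By Euler-Maclaurin, H_m = ln m + γ + O(1/m). So
  H_{25n} − ln(26n) = ln(25n) + γ − ln(26n) + O(1/n)
                       = ln(25/26) + γ + O(1/n).
Hence the limit is ln(25/26) + γ.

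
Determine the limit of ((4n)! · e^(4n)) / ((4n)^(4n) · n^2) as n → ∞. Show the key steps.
lim = 0

Stirling: (4n)! ~ sqrt(2π·4n) · (4n/e)^(4n). Hence
  (4n)! · e^(4n) / (4n)^(4n) ~ sqrt(2π·4n).
Dividing by n^2: sqrt(2π·4n) / n^2 = sqrt(2π·4) · n^((1−4)/2), so the expression behaves like sqrt(2π·4) · n^((1−4)/2) → 0.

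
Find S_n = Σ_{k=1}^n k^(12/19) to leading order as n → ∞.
S_n ~ (19/31) · n^(31/19)

Integral comparison: Σ_{k=1}^n k^(12/19) = ∫_0^n x^(12/19) dx + O(n^(12/19)). The integral is n^(1 + 12/19) / (1 + 12/19) = n^((12+19)/19) / ((12+19)/19) = (19/31) · n^(31/19).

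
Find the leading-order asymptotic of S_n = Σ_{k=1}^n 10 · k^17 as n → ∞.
S_n ~ 5 · n^18 / 9

By integral comparison (Euler-Maclaurin), Σ_{k=1}^n 10 · k^17 = 10 · ∫_0^n x^17 dx + O(n^17) = 10 · n^18/18 = 5 · n^18 / 9 + O(n^17). (Equivalently, Faulhaber's formula gives the same leading term.)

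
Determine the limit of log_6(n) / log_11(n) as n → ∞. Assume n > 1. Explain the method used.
lim = ln(11) / ln(6) = log_6(11)

Change of base: log_6(n) = ln n / ln 6 and log_11(n) = ln n / ln 11. The ratio is (ln n / ln 6) · (ln 11 / ln n) = ln 11 / ln 6, a constant independent of n. So the limit is ln 11 / ln 6 = log_6(11).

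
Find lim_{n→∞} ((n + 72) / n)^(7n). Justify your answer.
lim = e^504

Rewrite as (1 + 72/n)^(7n). By the standard limit (1 + x/n)^n → e^x, we have (1 + 72/n)^n → e^72, and raising to the 7th power gives e^504.
More precisely, ln[(1 + 72/n)^(7n)] = 7n · ln(1 + 72/n) = 7n · (72/n + O(1/n^2)) = 504 + O(1/n) → 504.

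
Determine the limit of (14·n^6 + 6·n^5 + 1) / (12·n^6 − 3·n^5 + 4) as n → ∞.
lim = 14/12 = 7/6

For large n the leading n^6 terms dominate both numerator and denominator. Dividing top and bottom by n^6, every other term tends to 0, leaving 14/12 = 7/6.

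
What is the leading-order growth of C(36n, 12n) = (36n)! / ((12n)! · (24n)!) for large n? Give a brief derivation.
C(36n, 12n) ~ (27/4)^(12n) · sqrt(3/(4π·12n))

Write N = 12n. Apply Stirling to each factorial:
  (3N)! ~ sqrt(2π·3N) · (3N/e)^(3N),
  N! ~ sqrt(2π N) · (N/e)^N,
  (2N)! ~ sqrt(2π·2N) · (2N/e)^(2N).
The exponential factors combine to (3N)^(3N) / (N^N · (2N)^(2N)) = 3^(3N)/2^(2N) = (3^3/2^2)^N = (27/4)^N.
The square-root prefactors combine to sqrt(2π·3N) / (sqrt(2π N)·sqrt(2π·2N)) = sqrt(3 / (2π·2·N)) = sqrt(3/(4π·12n)).
Substituting N = 12n: C(36n, 12n) ~ (27/4)^(12n) · sqrt(3/(4π·12n)).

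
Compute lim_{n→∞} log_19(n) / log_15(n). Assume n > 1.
lim = ln(15) / ln(19) = log_19(15)

Change of base: log_19(n) = ln n / ln 19 and log_15(n) = ln n / ln 15. The ratio is (ln n / ln 19) · (ln 15 / ln n) = ln 15 / ln 19, a constant independent of n. So the limit is ln 15 / ln 19 = log_19(15).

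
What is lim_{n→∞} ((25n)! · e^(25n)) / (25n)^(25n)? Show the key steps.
lim = ∞

Stirling: (25n)! ~ sqrt(2π·25n) · (25n/e)^(25n). Hence
  (25n)! · e^(25n) / (25n)^(25n) ~ sqrt(2π·25n) = sqrt(2π·25) · sqrt(n) → ∞.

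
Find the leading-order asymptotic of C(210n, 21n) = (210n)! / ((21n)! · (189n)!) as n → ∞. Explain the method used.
C(210n, 21n) ~ (10000000000/387420489)^(21n) · sqrt(5/(9π·21n))

Write N = 21n. Apply Stirling to each factorial:
  (10N)! ~ sqrt(2π·10N) · (10N/e)^(10N),
  N! ~ sqrt(2π N) · (N/e)^N,
  (9N)! ~ sqrt(2π·9N) · (9N/e)^(9N).
The exponential factors combine to (10N)^(10N) / (N^N · (9N)^(9N)) = 10^(10N)/9^(9N) = (10^10/9^9)^N = (10000000000/387420489)^N.
The square-root prefactors combine to sqrt(2π·10N) / (sqrt(2π N)·sqrt(2π·9N)) = sqrt(10 / (2π·9·N)) = sqrt(5/(9π·21n)).
Substituting N = 21n: C(210n, 21n) ~ (10000000000/387420489)^(21n) · sqrt(5/(9π·21n)).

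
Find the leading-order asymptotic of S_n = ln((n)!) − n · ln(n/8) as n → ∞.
S_n ~ n · (ln 8 − 1) + O(ln n)

Stirling: ln((n)!) = n ln(n) − n + O(ln n).
  S_n = n ln(n) − n − n ln(n/8) + O(ln n)
      = n ln(n) − n ln n + n ln 8 − n + O(ln n)
      = n ln 8 − n + O(ln n)
      = n (ln 8 − 1) + O(ln n).
Numerically ln(8) − 1 ≈ 1.0794.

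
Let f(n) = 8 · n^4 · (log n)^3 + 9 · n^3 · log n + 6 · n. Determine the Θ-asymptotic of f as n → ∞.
f(n) ∈ Θ(n^4 · (log n)^3)

Compare the terms by growth order. For large n, n^a · (log n)^b dominates n^a' · (log n)^b' iff a > a', or (a = a' and b > b'). Ranking the 3 terms shows the dominant one is 8 · n^4 · (log n)^3. Hence f(n) ∈ Θ(n^4 · (log n)^3).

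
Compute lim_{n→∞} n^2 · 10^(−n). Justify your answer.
lim = 0

Exponentials with base > 1 dominate every fixed polynomial: for any fixed c, n^c / 10^n → 0 as n → ∞ (e.g. by the ratio test, or by writing 10^n = e^(n ln 10) and noting e^(n ln 10) / n^c → ∞). Hence n^2 · 10^(−n) = n^2 / 10^n → 0.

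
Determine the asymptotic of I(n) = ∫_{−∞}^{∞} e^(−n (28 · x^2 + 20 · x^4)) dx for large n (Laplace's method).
I(n) ~ sqrt(π/(28n))

φ(x) = 28 · x^2 + 20 · x^4 has its unique global minimum at x* = 0 (since φ'(x) = 56x + 80x^3 = 0 only at x = 0 for real x with both coefficients positive, and φ → ∞ as |x| → ∞). At x* = 0, φ(0) = 0 and φ''(0) = 56. Laplace's method then gives
  I(n) ~ sqrt(2π / (n · φ''(0))) · e^(−n φ(0)) = sqrt(2π / (56n)) = sqrt(π/(28n)).
The 20 · x^4 term contributes only at subleading order (an O(1/n) relative correction).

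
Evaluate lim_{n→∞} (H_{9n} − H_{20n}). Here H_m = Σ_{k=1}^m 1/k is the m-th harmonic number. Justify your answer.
lim = ln(9/20)

Euler-Maclaurin gives H_m = ln m + γ + 1/(2m) + O(1/m^2). The γ and O(1/m) terms cancel in the difference:
  H_{9n} − H_{20n} = ln(9n) − ln(20n) + O(1/n) = ln(9/20) + O(1/n).
Hence the limit is ln(9/20).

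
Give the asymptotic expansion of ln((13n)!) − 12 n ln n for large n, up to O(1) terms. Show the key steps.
ln((13n)!) − 12 n ln n = n ln n + 13(ln 13 − 1) n + (1/2) ln(2π·13n) + O(1/n)

Stirling: ln((13n)!) = 13n ln(13n) − 13n + (1/2) ln(2π·13n) + O(1/n).
Expand 13n ln(13n) = 13n (ln n + ln 13) = 13n ln n + 13n ln 13.
Subtract 12n ln n: leading term is (13 − 12) n ln n = n ln n. The next term is 13n ln 13 − 13n = 13(ln 13 − 1) n. Then the (1/2) ln(2π·13n) correction.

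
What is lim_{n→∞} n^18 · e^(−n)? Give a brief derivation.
lim = 0

Exponentials with base > 1 dominate every fixed polynomial: for any fixed c, n^c / e^n → 0 as n → ∞ (e.g. by the ratio test, or since e^n grows faster than any power of n). Hence n^18 · e^(−n) = n^18 / e^n → 0.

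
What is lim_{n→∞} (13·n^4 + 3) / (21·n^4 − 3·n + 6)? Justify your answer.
lim = 13/21

For large n the leading n^4 terms dominate both numerator and denominator. Dividing top and bottom by n^4, every other term tends to 0, leaving 13/21.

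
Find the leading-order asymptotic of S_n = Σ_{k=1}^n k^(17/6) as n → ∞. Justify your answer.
S_n ~ (6/23) · n^(23/6)

Integral comparison: Σ_{k=1}^n k^(17/6) = ∫_0^n x^(17/6) dx + O(n^(17/6)). The integral is n^(1 + 17/6) / (1 + 17/6) = n^((17+6)/6) / ((17+6)/6) = (6/23) · n^(23/6).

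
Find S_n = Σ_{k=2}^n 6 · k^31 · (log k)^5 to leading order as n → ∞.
S_n ~ 3 · n^32 · (log n)^5 / 16

By integral comparison, S_n = ∫_1^n 6 · x^31 · (log x)^5 dx + O(n^31 · (log n)^5). For the integral, the leading term of ∫_1^n x^31 (log x)^5 dx is n^32/32 · (log n)^5 (by repeated integration by parts; each step lowers the log-exponent and produces a relatively O(1/log n) correction). Hence S_n ~ 3 · n^32 · (log n)^5 / 16.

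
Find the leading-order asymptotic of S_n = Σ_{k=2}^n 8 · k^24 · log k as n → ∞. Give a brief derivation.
S_n ~ 8 · n^25 log n / 25 − 8 · n^25 / 625

By integral comparison, S_n = ∫_1^n 8 · x^24 · log x dx + O(n^24 · log n). For the integral, ∫ x^24 log x dx = n^25 log n / 25 − n^25/625 (integration by parts). Hence S_n ~ 8 · n^25 log n / 25 − 8 · n^25 / 625.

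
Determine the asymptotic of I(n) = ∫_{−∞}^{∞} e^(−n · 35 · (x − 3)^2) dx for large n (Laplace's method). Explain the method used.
I(n) = sqrt(π/(35n))

Here φ(x) = 35 · (x − 3)^2 has its unique minimum at x* = 3 with φ(x*) = 0 and φ''(x*) = 70. Laplace's method gives
  I(n) ~ e^(−n φ(x*)) · sqrt(2π / (n · φ''(x*))) = sqrt(2π / (70n)) = sqrt(π/(35n)).
This is exact: substituting u = (x − 3)·sqrt(35n) gives I(n) = (1/sqrt(35n)) ∫_{−∞}^{∞} e^(−u^2) du = sqrt(π/(35n)).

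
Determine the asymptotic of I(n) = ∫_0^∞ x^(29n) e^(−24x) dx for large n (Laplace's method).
I(n) ~ (sqrt(2π·29n) / 24) · (29n/(24e))^(29n)

Write the integrand as exp(29n ln x − 24x) and set f(x) = 29n ln x − 24x. Then f'(x) = 29n/x − 24 = 0 at x* = 29n/24, and f''(x*) = −29n/x*^2 = −24^2/(29n). Laplace's method (interior maximum) gives
  I(n) ~ e^(f(x*)) · sqrt(2π / |f''(x*)|)
        = exp(29n ln(29n/24) − 29n) · sqrt(2π · 29n / 24^2)
        = (29n/24)^(29n) e^(−29n) · sqrt(2π·29n) / 24
        = (sqrt(2π·29n) / 24) · (29n/(24e))^(29n).
This matches Γ(29n+1)/24^(29n+1) with Stirling applied to Γ.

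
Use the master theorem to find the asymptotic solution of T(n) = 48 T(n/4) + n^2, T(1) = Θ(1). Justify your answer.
T(n) = Θ(n^(log_4 48))

Master theorem: compare f(n) = n^2 to n^(log_4 48) where log_4 48 ≈ 2.792. Since 2 < log_4 48, we have f(n) = O(n^(log_4 48 − ε)) for some ε > 0 — Case 1. Hence T(n) = Θ(n^(log_4 48)).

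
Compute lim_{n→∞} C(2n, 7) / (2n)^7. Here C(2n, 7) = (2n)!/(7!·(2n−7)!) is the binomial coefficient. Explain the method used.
lim = 1/7! = 1/5040

With N = 2n → ∞: C(N, 7) / N^7 = [N(N−1)…(N−6)] / (7! · N^7) = (1/7!) · 1 · (1 − 1/(2n)) · … · (1 − 6/(2n)). Each factor → 1 as N → ∞, so the limit is 1/7! = 1/5040.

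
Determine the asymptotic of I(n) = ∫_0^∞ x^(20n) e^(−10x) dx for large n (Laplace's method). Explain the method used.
I(n) ~ (sqrt(2π·20n) / 10) · (20n/(10e))^(20n)

Write the integrand as exp(20n ln x − 10x) and set f(x) = 20n ln x − 10x. Then f'(x) = 20n/x − 10 = 0 at x* = 20n/10, and f''(x*) = −20n/x*^2 = −10^2/(20n). Laplace's method (interior maximum) gives
  I(n) ~ e^(f(x*)) · sqrt(2π / |f''(x*)|)
        = exp(20n ln(20n/10) − 20n) · sqrt(2π · 20n / 10^2)
        = (20n/10)^(20n) e^(−20n) · sqrt(2π·20n) / 10
        = (sqrt(2π·20n) / 10) · (20n/(10e))^(20n).
This matches Γ(20n+1)/10^(20n+1) with Stirling applied to Γ.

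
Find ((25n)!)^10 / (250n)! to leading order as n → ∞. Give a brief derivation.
((25n)!)^10/(250n)! ~ ((2π·25n)^(9/2) / sqrt(10)) · 10^(−10·25n)  →  0

Write N = 25n. Stirling: N! ~ sqrt(2π N)(N/e)^N and (10N)! ~ sqrt(2π·10N)·(10N/e)^(10N).
  (N!)^10/(10N)! ~ (2π N)^(10/2) (N/e)^(10N) / [sqrt(2π·10N) (10N/e)^(10N)]
     = (2π N)^(10/2) / sqrt(2π·10N) · (N/(10N))^(10N)
     = (2π N)^((10−1)/2) / sqrt(10) · 10^(−10N).
Since 10^10 > 1, the factor 10^(−10N) decays exponentially, so the ratio → 0. Substituting N = 25n gives the stated form.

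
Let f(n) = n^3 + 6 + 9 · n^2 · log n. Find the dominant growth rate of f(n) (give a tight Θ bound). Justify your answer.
f(n) ∈ Θ(n^3)

Compare the terms by growth order. For large n, n^a · (log n)^b dominates n^a' · (log n)^b' iff a > a', or (a = a' and b > b'). Ranking the 3 terms shows the dominant one is n^3. Hence f(n) ∈ Θ(n^3).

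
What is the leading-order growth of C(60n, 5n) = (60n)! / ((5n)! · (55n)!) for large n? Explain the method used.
C(60n, 5n) ~ (8916100448256/285311670611)^(5n) · sqrt(6/(11π·5n))

Write N = 5n. Apply Stirling to each factorial:
  (12N)! ~ sqrt(2π·12N) · (12N/e)^(12N),
  N! ~ sqrt(2π N) · (N/e)^N,
  (11N)! ~ sqrt(2π·11N) · (11N/e)^(11N).
The exponential factors combine to (12N)^(12N) / (N^N · (11N)^(11N)) = 12^(12N)/11^(11N) = (12^12/11^11)^N = (8916100448256/285311670611)^N.
The square-root prefactors combine to sqrt(2π·12N) / (sqrt(2π N)·sqrt(2π·11N)) = sqrt(12 / (2π·11·N)) = sqrt(6/(11π·5n)).
Substituting N = 5n: C(60n, 5n) ~ (8916100448256/285311670611)^(5n) · sqrt(6/(11π·5n)).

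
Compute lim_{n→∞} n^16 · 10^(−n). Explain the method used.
lim = 0

Exponentials with base > 1 dominate every fixed polynomial: for any fixed c, n^c / 10^n → 0 as n → ∞ (e.g. by the ratio test, or by writing 10^n = e^(n ln 10) and noting e^(n ln 10) / n^c → ∞). Hence n^16 · 10^(−n) = n^16 / 10^n → 0.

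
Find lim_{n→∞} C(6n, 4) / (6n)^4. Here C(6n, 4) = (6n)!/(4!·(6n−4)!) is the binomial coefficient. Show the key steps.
lim = 1/4! = 1/24

With N = 6n → ∞: C(N, 4) / N^4 = [N(N−1)…(N−3)] / (4! · N^4) = (1/4!) · 1 · (1 − 1/(6n)) · (1 − 2/(6n)) · (1 − 3/(6n)). Each factor → 1 as N → ∞, so the limit is 1/4! = 1/24.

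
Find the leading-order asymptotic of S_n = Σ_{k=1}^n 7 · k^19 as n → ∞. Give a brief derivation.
S_n ~ 7 · n^20 / 20

By integral comparison (Euler-Maclaurin), Σ_{k=1}^n 7 · k^19 = 7 · ∫_0^n x^19 dx + O(n^19) = 7 · n^20/20 + O(n^19). (Equivalently, Faulhaber's formula gives the same leading term.)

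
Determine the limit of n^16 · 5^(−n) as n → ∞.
lim = 0

Exponentials with base > 1 dominate every fixed polynomial: for any fixed c, n^c / 5^n → 0 as n → ∞ (e.g. by the ratio test, or by writing 5^n = e^(n ln 5) and noting e^(n ln 5) / n^c → ∞). Hence n^16 · 5^(−n) = n^16 / 5^n → 0.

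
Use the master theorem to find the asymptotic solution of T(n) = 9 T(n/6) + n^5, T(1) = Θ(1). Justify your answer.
T(n) = Θ(n^5)

log_6 9 ≈ 1.226. f(n) = n^5 dominates n^(log_6 9) since 5 > 1.226, and the regularity condition a·f(n/b) = 9·(n/6)^5 = (9/7776)·n^5 ≤ c·f(n) holds with c = 9/7776 ≈ 0.00116 < 1. So this is Case 3: T(n) = Θ(f(n)) = Θ(n^5).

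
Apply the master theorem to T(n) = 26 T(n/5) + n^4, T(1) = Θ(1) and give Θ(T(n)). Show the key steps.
T(n) = Θ(n^4)

log_5 26 ≈ 2.024. f(n) = n^4 dominates n^(log_5 26) since 4 > 2.024, and the regularity condition a·f(n/b) = 26·(n/5)^4 = (26/625)·n^4 ≤ c·f(n) holds with c = 26/625 ≈ 0.0416 < 1. So this is Case 3: T(n) = Θ(f(n)) = Θ(n^4).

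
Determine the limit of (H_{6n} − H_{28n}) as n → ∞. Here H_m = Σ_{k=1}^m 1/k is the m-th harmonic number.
lim = ln(6/28) = ln(3/14)

Euler-Maclaurin gives H_m = ln m + γ + 1/(2m) + O(1/m^2). The γ and O(1/m) terms cancel in the difference:
  H_{6n} − H_{28n} = ln(6n) − ln(28n) + O(1/n) = ln(6/28) + O(1/n).
Hence the limit is ln(6/28) = ln(3/14).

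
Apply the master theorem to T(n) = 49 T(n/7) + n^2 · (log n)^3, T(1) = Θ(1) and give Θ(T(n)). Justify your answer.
T(n) = Θ(n^2 · (log n)^4)

Here log_7 49 = 2 and f(n) = n^2 · (log n)^3 = Θ(n^(log_7 49) · (log n)^3). This is the extended Case 2 of the master theorem (f matches the critical exponent up to log factors), giving T(n) = Θ(n^(log_7 49) · (log n)^(3+1)) = Θ(n^2 · (log n)^4).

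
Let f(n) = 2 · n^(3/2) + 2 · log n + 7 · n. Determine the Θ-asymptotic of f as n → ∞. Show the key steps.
f(n) ∈ Θ(n^(3/2))

Compare the terms by growth order. For large n, n^a · (log n)^b dominates n^a' · (log n)^b' iff a > a', or (a = a' and b > b'). Ranking the 3 terms shows the dominant one is 2 · n^(3/2). Hence f(n) ∈ Θ(n^(3/2)).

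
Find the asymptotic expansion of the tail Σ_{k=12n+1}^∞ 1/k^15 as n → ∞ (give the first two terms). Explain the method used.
Σ_{k>12n} 1/k^15 = 1/(14 · (12n)^14) − 1/(2 · (12n)^15) + O(1/(12n)^16)

Compare to the integral: ∫_{12n}^∞ x^(−15) dx = [−x^(−14)/14]_{12n}^∞ = 1/((15−1)·(12n)^14). The Euler-Maclaurin correction adds −f(12n)/2 = −1/(2·(12n)^15). Euler-Maclaurin then gives
  Σ_{k>12n} 1/k^15 = ∫_{12n}^∞ dx/x^15 − 1/(2·(12n)^15) + O(1/(12n)^16).
(Equivalently this is ζ(15) − Σ_{k≤12n} 1/k^15.)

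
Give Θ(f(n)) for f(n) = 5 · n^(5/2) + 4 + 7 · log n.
f(n) ∈ Θ(n^(5/2))

Compare the terms by growth order. For large n, n^a · (log n)^b dominates n^a' · (log n)^b' iff a > a', or (a = a' and b > b'). Ranking the 3 terms shows the dominant one is 5 · n^(5/2). Hence f(n) ∈ Θ(n^(5/2)).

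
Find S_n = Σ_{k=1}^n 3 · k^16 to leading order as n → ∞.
S_n ~ 3 · n^17 / 17

By integral comparison (Euler-Maclaurin), Σ_{k=1}^n 3 · k^16 = 3 · ∫_0^n x^16 dx + O(n^16) = 3 · n^17/17 + O(n^16). (Equivalently, Faulhaber's formula gives the same leading term.)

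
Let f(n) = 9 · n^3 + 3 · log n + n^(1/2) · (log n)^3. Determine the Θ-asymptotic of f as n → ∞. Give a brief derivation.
f(n) ∈ Θ(n^3)

Compare the terms by growth order. For large n, n^a · (log n)^b dominates n^a' · (log n)^b' iff a > a', or (a = a' and b > b'). Ranking the 3 terms shows the dominant one is 9 · n^3. Hence f(n) ∈ Θ(n^3).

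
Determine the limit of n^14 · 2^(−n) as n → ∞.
lim = 0

Exponentials with base > 1 dominate every fixed polynomial: for any fixed c, n^c / 2^n → 0 as n → ∞ (e.g. by the ratio test, or by writing 2^n = e^(n ln 2) and noting e^(n ln 2) / n^c → ∞). Hence n^14 · 2^(−n) = n^14 / 2^n → 0.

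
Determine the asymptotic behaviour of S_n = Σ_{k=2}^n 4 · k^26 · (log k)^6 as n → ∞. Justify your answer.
S_n ~ 4 · n^27 · (log n)^6 / 27

By integral comparison, S_n = ∫_1^n 4 · x^26 · (log x)^6 dx + O(n^26 · (log n)^6). For the integral, the leading term of ∫_1^n x^26 (log x)^6 dx is n^27/27 · (log n)^6 (by repeated integration by parts; each step lowers the log-exponent and produces a relatively O(1/log n) correction). Hence S_n ~ 4 · n^27 · (log n)^6 / 27.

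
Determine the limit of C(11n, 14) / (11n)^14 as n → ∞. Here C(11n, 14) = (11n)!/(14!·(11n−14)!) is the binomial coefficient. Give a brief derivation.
lim = 1/14! = 1/87178291200

With N = 11n → ∞: C(N, 14) / N^14 = [N(N−1)…(N−13)] / (14! · N^14) = (1/14!) · 1 · (1 − 1/(11n)) · … · (1 − 13/(11n)). Each factor → 1 as N → ∞, so the limit is 1/14! = 1/87178291200.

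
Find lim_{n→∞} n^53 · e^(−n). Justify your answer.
lim = 0

Exponentials with base > 1 dominate every fixed polynomial: for any fixed c, n^c / e^n → 0 as n → ∞ (e.g. by the ratio test, or since e^n grows faster than any power of n). Hence n^53 · e^(−n) = n^53 / e^n → 0.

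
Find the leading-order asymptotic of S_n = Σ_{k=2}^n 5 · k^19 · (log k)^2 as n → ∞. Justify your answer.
S_n ~ n^20 · (log n)^2 / 4

By integral comparison, S_n = ∫_1^n 5 · x^19 · (log x)^2 dx + O(n^19 · (log n)^2). For the integral, the leading term of ∫_1^n x^19 (log x)^2 dx is n^20/20 · (log n)^2 (by repeated integration by parts; each step lowers the log-exponent and produces a relatively O(1/log n) correction). Hence S_n ~ n^20 · (log n)^2 / 4.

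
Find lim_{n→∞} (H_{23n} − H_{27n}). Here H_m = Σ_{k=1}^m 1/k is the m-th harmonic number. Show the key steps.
lim = ln(23/27)

Euler-Maclaurin gives H_m = ln m + γ + 1/(2m) + O(1/m^2). The γ and O(1/m) terms cancel in the difference:
  H_{23n} − H_{27n} = ln(23n) − ln(27n) + O(1/n) = ln(23/27) + O(1/n).
Hence the limit is ln(23/27).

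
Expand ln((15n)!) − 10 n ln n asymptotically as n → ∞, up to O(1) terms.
ln((15n)!) − 10 n ln n = 5 n ln n + 15(ln 15 − 1) n + (1/2) ln(2π·15n) + O(1/n)

Stirling: ln((15n)!) = 15n ln(15n) − 15n + (1/2) ln(2π·15n) + O(1/n).
Expand 15n ln(15n) = 15n (ln n + ln 15) = 15n ln n + 15n ln 15.
Subtract 10n ln n: leading term is (15 − 10) n ln n = 5 n ln n. The next term is 15n ln 15 − 15n = 15(ln 15 − 1) n. Then the (1/2) ln(2π·15n) correction.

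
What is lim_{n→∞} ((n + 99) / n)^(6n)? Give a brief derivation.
lim = e^594

Rewrite as (1 + 99/n)^(6n). By the standard limit (1 + x/n)^n → e^x, we have (1 + 99/n)^n → e^99, and raising to the 6th power gives e^594.
More precisely, ln[(1 + 99/n)^(6n)] = 6n · ln(1 + 99/n) = 6n · (99/n + O(1/n^2)) = 594 + O(1/n) → 594.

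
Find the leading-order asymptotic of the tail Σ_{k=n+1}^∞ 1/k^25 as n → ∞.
Σ_{k>n} 1/k^25 ~ 1/(24 · n^24)

Compare to the integral: ∫_{n}^∞ x^(−25) dx = [−x^(−24)/24]_{n}^∞ = 1/((25−1)·n^24). Euler-Maclaurin then gives
  Σ_{k>n} 1/k^25 = ∫_{n}^∞ dx/x^25 − 1/(2·n^25) + O(1/n^26).
(Equivalently this is ζ(25) − Σ_{k≤n} 1/k^25.)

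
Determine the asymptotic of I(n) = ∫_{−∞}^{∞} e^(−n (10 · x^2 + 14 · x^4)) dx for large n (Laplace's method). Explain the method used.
I(n) ~ sqrt(π/(10n))

φ(x) = 10 · x^2 + 14 · x^4 has its unique global minimum at x* = 0 (since φ'(x) = 20x + 56x^3 = 0 only at x = 0 for real x with both coefficients positive, and φ → ∞ as |x| → ∞). At x* = 0, φ(0) = 0 and φ''(0) = 20. Laplace's method then gives
  I(n) ~ sqrt(2π / (n · φ''(0))) · e^(−n φ(0)) = sqrt(2π / (20n)) = sqrt(π/(10n)).
The 14 · x^4 term contributes only at subleading order (an O(1/n) relative correction).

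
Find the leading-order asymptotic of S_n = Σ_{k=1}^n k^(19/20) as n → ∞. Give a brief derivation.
S_n ~ (20/39) · n^(39/20)

Integral comparison: Σ_{k=1}^n k^(19/20) = ∫_0^n x^(19/20) dx + O(n^(19/20)). The integral is n^(1 + 19/20) / (1 + 19/20) = n^((19+20)/20) / ((19+20)/20) = (20/39) · n^(39/20).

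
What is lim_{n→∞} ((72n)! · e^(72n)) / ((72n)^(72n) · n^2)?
lim = 0

Stirling: (72n)! ~ sqrt(2π·72n) · (72n/e)^(72n). Hence
  (72n)! · e^(72n) / (72n)^(72n) ~ sqrt(2π·72n).
Dividing by n^2: sqrt(2π·72n) / n^2 = sqrt(2π·72) · n^((1−4)/2), so the expression behaves like sqrt(2π·72) · n^((1−4)/2) → 0.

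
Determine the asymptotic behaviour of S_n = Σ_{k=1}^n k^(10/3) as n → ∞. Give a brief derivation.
S_n ~ (3/13) · n^(13/3)

Integral comparison: Σ_{k=1}^n k^(10/3) = ∫_0^n x^(10/3) dx + O(n^(10/3)). The integral is n^(1 + 10/3) / (1 + 10/3) = n^((10+3)/3) / ((10+3)/3) = (3/13) · n^(13/3).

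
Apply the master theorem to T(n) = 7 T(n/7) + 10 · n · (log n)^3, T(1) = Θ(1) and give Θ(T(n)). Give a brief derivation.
T(n) = Θ(n · (log n)^4)

Here log_7 7 = 1 and f(n) = 10 · n · (log n)^3 = Θ(n^(log_7 7) · (log n)^3). This is the extended Case 2 of the master theorem (f matches the critical exponent up to log factors), giving T(n) = Θ(n^(log_7 7) · (log n)^(3+1)) = Θ(n · (log n)^4).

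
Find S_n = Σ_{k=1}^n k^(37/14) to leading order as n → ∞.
S_n ~ (14/51) · n^(51/14)

Integral comparison: Σ_{k=1}^n k^(37/14) = ∫_0^n x^(37/14) dx + O(n^(37/14)). The integral is n^(1 + 37/14) / (1 + 37/14) = n^((37+14)/14) / ((37+14)/14) = (14/51) · n^(51/14).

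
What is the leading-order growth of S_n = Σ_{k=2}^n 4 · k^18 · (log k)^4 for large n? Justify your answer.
S_n ~ 4 · n^19 · (log n)^4 / 19

By integral comparison, S_n = ∫_1^n 4 · x^18 · (log x)^4 dx + O(n^18 · (log n)^4). For the integral, the leading term of ∫_1^n x^18 (log x)^4 dx is n^19/19 · (log n)^4 (by repeated integration by parts; each step lowers the log-exponent and produces a relatively O(1/log n) correction). Hence S_n ~ 4 · n^19 · (log n)^4 / 19.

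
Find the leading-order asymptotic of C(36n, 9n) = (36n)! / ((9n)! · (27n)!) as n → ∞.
C(36n, 9n) ~ (256/27)^(9n) · sqrt(2/(3π·9n))

Write N = 9n. Apply Stirling to each factorial:
  (4N)! ~ sqrt(2π·4N) · (4N/e)^(4N),
  N! ~ sqrt(2π N) · (N/e)^N,
  (3N)! ~ sqrt(2π·3N) · (3N/e)^(3N).
The exponential factors combine to (4N)^(4N) / (N^N · (3N)^(3N)) = 4^(4N)/3^(3N) = (4^4/3^3)^N = (256/27)^N.
The square-root prefactors combine to sqrt(2π·4N) / (sqrt(2π N)·sqrt(2π·3N)) = sqrt(4 / (2π·3·N)) = sqrt(2/(3π·9n)).
Substituting N = 9n: C(36n, 9n) ~ (256/27)^(9n) · sqrt(2/(3π·9n)).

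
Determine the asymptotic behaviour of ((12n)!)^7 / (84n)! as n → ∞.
((12n)!)^7/(84n)! ~ ((2π·12n)^(6/2) / sqrt(7)) · 7^(−7·12n)  →  0

Write N = 12n. Stirling: N! ~ sqrt(2π N)(N/e)^N and (7N)! ~ sqrt(2π·7N)·(7N/e)^(7N).
  (N!)^7/(7N)! ~ (2π N)^(7/2) (N/e)^(7N) / [sqrt(2π·7N) (7N/e)^(7N)]
     = (2π N)^(7/2) / sqrt(2π·7N) · (N/(7N))^(7N)
     = (2π N)^((7−1)/2) / sqrt(7) · 7^(−7N).
Since 7^7 > 1, the factor 7^(−7N) decays exponentially, so the ratio → 0. Substituting N = 12n gives the stated form.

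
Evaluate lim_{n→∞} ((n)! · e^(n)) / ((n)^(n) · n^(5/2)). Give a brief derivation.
lim = 0

Stirling: (n)! ~ sqrt(2π·n) · (n/e)^(n). Hence
  (n)! · e^(n) / (n)^(n) ~ sqrt(2π·n).
Dividing by n^(5/2): sqrt(2π·n) / n^(5/2) = sqrt(2π) · n^((1−5)/2), so the expression behaves like sqrt(2π) · n^((1−5)/2) → 0.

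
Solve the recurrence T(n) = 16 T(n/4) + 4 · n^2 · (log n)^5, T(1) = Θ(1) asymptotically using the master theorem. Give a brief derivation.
T(n) = Θ(n^2 · (log n)^6)

Here log_4 16 = 2 and f(n) = 4 · n^2 · (log n)^5 = Θ(n^(log_4 16) · (log n)^5). This is the extended Case 2 of the master theorem (f matches the critical exponent up to log factors), giving T(n) = Θ(n^(log_4 16) · (log n)^(5+1)) = Θ(n^2 · (log n)^6).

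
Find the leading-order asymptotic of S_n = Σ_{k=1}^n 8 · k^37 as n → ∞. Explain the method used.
S_n ~ 4 · n^38 / 19

By integral comparison (Euler-Maclaurin), Σ_{k=1}^n 8 · k^37 = 8 · ∫_0^n x^37 dx + O(n^37) = 8 · n^38/38 = 4 · n^38 / 19 + O(n^37). (Equivalently, Faulhaber's formula gives the same leading term.)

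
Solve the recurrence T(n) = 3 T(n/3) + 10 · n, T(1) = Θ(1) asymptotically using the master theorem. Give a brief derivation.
T(n) = Θ(n log n)

log_3 3 = 1, and f(n) = 10 · n = Θ(n^(log_3 3)). This is Case 2 of the master theorem: T(n) = Θ(f(n) · log n) = Θ(n log n).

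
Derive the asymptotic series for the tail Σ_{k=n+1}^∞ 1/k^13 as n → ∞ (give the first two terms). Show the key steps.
Σ_{k>n} 1/k^13 = 1/(12 · n^12) − 1/(2 · n^13) + O(1/n^14)

Compare to the integral: ∫_{n}^∞ x^(−13) dx = [−x^(−12)/12]_{n}^∞ = 1/((13−1)·n^12). The Euler-Maclaurin correction adds −f(n)/2 = −1/(2·n^13). Euler-Maclaurin then gives
  Σ_{k>n} 1/k^13 = ∫_{n}^∞ dx/x^13 − 1/(2·n^13) + O(1/n^14).
(Equivalently this is ζ(13) − Σ_{k≤n} 1/k^13.)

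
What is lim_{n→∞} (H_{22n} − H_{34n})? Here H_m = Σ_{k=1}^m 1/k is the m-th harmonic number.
lim = ln(22/34) = ln(11/17)

Euler-Maclaurin gives H_m = ln m + γ + 1/(2m) + O(1/m^2). The γ and O(1/m) terms cancel in the difference:
  H_{22n} − H_{34n} = ln(22n) − ln(34n) + O(1/n) = ln(22/34) + O(1/n).
Hence the limit is ln(22/34) = ln(11/17).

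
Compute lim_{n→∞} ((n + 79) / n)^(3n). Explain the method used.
lim = e^237

Rewrite as (1 + 79/n)^(3n). By the standard limit (1 + x/n)^n → e^x, we have (1 + 79/n)^n → e^79, and raising to the 3rd power gives e^237.
More precisely, ln[(1 + 79/n)^(3n)] = 3n · ln(1 + 79/n) = 3n · (79/n + O(1/n^2)) = 237 + O(1/n) → 237.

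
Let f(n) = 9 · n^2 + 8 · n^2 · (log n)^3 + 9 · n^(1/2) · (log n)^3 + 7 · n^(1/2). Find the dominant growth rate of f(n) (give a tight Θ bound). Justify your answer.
f(n) ∈ Θ(n^2 · (log n)^3)

Compare the terms by growth order. For large n, n^a · (log n)^b dominates n^a' · (log n)^b' iff a > a', or (a = a' and b > b'). Ranking the 4 terms shows the dominant one is 8 · n^2 · (log n)^3. Hence f(n) ∈ Θ(n^2 · (log n)^3).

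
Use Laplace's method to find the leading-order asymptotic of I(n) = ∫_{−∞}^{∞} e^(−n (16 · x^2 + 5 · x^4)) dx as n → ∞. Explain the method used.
I(n) ~ sqrt(π/(16n))

φ(x) = 16 · x^2 + 5 · x^4 has its unique global minimum at x* = 0 (since φ'(x) = 32x + 20x^3 = 0 only at x = 0 for real x with both coefficients positive, and φ → ∞ as |x| → ∞). At x* = 0, φ(0) = 0 and φ''(0) = 32. Laplace's method then gives
  I(n) ~ sqrt(2π / (n · φ''(0))) · e^(−n φ(0)) = sqrt(2π / (32n)) = sqrt(π/(16n)).
The 5 · x^4 term contributes only at subleading order (an O(1/n) relative correction).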